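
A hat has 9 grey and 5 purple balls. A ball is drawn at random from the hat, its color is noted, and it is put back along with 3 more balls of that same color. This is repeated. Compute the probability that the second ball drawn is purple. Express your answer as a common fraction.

5/14

Condition on the first draw. If first is purple (prob 5/14), second-purple has prob (8)/(17); if not (prob 9/14), it has prob 5/(17).
P = (5/14)·(8/17) + (9/14)·(5/17) = 5/14 ≈ 0.3571.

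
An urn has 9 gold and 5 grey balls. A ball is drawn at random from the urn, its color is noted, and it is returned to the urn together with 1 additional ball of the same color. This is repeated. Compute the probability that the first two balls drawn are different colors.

3/7

Either gold then grey, or grey then gold; after the first draw the total is 15.
P = (9/14)·(5/15) + (5/14)·(9/15) = 3/7 ≈ 0.4286.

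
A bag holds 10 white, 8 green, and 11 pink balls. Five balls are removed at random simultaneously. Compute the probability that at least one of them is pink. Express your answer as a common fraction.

1749/1885

Use the complement: P(at least one pink) = 1 − P(no pink).
P(none) = C(18,5)/C(29,5) = 8568/118755.
So P = 1 − 8568/118755 = 1749/1885 ≈ 0.9279.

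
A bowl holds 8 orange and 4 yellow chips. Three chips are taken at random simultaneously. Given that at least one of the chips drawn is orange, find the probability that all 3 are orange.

P(all 3 orange) = C(8,3)/C(12,3) = 14/55; P(at least one orange) = 1 − C(4,3)/C(12,3) = 54/55.
Since 'all 3 orange' ⊆ 'at least one orange', P(all 3 | at least one) = 14/55 / 54/55 = 7/27 ≈ 0.2593.

7/27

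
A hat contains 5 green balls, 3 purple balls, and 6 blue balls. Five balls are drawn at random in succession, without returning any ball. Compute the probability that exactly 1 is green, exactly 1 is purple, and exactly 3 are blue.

150/1001

Unordered draws without replacement: count favorable combinations over C(14,5).
Favorable = C(5,1) · C(3,1) · C(6,3) = 300; total = C(14,5) = 2002.
P = 300/2002 = 150/1001 ≈ 0.1499.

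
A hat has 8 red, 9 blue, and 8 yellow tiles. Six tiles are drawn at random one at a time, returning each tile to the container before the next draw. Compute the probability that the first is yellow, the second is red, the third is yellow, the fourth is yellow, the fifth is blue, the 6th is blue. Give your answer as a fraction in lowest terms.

331776/244140625

Multiply the conditional probability of each draw in order, with replacement (the composition resets each draw).
P = (8/25) · (8/25) · (8/25) · (8/25) · (9/25) · (9/25) = 331776/244140625 ≈ 0.0014.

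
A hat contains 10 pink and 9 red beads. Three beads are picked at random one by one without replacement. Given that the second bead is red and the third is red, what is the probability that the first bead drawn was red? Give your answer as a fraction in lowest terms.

P(first=red and the second bead is red and the third is red) = (9/19)·(8/18)·(7/17) = 28/323.
P(E) = Σ over first color = 40/323 + 28/323 = 4/19.
By Bayes, P(first=red | E) = 28/323 / 4/19 = 7/17 ≈ 0.4118.

7/17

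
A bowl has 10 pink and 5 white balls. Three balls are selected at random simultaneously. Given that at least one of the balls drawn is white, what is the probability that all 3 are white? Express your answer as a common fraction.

2/67

P(all 3 white) = C(5,3)/C(15,3) = 2/91; P(at least one white) = 1 − C(10,3)/C(15,3) = 67/91.
Since 'all 3 white' ⊆ 'at least one white', P(all 3 | at least one) = 2/91 / 67/91 = 2/67 ≈ 0.0299.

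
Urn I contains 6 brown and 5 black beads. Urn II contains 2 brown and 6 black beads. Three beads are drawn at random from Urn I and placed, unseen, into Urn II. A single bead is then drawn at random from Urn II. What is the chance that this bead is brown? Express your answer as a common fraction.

Condition on how many of the transferred beads are brown (from Urn I: 6 brown of 11; then Urn II has 11 total).
  0 brown: C(6,0)C(5,3)/C(11,3) = 2/33; then P = 2/11
  1 brown: C(6,1)C(5,2)/C(11,3) = 4/11; then P = 3/11
  2 brown: C(6,2)C(5,1)/C(11,3) = 5/11; then P = 4/11
  3 brown: C(6,3)C(5,0)/C(11,3) = 4/33; then P = 5/11
P(brown from Urn II) = 40/121 ≈ 0.3306.

40/121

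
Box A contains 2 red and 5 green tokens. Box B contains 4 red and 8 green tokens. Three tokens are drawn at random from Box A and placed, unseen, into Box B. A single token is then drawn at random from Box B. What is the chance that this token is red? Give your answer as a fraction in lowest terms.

Condition on how many of the transferred tokens are red (from Box A: 2 red of 7; then Box B has 15 total).
  0 red: C(2,0)C(5,3)/C(7,3) = 2/7; then P = 4/15
  1 red: C(2,1)C(5,2)/C(7,3) = 4/7; then P = 5/15
  2 red: C(2,2)C(5,1)/C(7,3) = 1/7; then P = 6/15
P(red from Box B) = 34/105 ≈ 0.3238.

34/105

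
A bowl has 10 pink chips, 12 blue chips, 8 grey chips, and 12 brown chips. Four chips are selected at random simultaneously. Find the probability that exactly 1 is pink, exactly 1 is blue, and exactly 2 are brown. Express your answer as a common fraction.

Unordered draws without replacement: count favorable combinations over C(42,4).
Favorable = C(10,1) · C(12,1) · C(8,0) · C(12,2) = 7920; total = C(42,4) = 111930.
P = 7920/111930 = 264/3731 ≈ 0.0708.

264/3731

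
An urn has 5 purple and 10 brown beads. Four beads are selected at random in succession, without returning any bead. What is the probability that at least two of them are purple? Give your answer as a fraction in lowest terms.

37/91

Sum the hypergeometric tail for j = 2,…,4 purple beads.
Favorable = C(5,2)·C(10,2) + C(5,3)·C(10,1) + C(5,4)·C(10,0) = 555; total = C(15,4) = 1365.
P = 555/1365 = 37/91 ≈ 0.4066.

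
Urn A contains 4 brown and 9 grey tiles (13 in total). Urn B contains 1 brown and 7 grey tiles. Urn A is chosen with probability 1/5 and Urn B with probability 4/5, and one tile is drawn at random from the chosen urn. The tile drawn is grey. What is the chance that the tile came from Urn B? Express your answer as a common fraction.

P(grey | Urn A) = 9/13; P(grey | Urn B) = 7/8.
P(grey) = 1/5·9/13 + 4/5·7/8 = 109/130.
By Bayes' rule, P(Urn B | grey) = 7/10 / 109/130 = 91/109 ≈ 0.8349.

91/109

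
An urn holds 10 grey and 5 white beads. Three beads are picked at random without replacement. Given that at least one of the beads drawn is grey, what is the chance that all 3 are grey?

P(all 3 grey) = C(10,3)/C(15,3) = 24/91; P(at least one grey) = 1 − C(5,3)/C(15,3) = 89/91.
Since 'all 3 grey' ⊆ 'at least one grey', P(all 3 | at least one) = 24/91 / 89/91 = 24/89 ≈ 0.2697.

24/89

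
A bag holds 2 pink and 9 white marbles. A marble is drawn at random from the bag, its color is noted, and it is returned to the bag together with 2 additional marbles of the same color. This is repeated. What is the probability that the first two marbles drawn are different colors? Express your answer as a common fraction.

36/143

Either white then pink, or pink then white; after the first draw the total is 13.
P = (9/11)·(2/13) + (2/11)·(9/13) = 36/143 ≈ 0.2517.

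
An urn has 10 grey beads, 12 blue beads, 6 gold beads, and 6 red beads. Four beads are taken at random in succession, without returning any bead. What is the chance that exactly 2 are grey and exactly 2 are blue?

Unordered draws without replacement: count favorable combinations over C(34,4).
Favorable = C(10,2) · C(12,2) · C(6,0) · C(6,0) = 2970; total = C(34,4) = 46376.
P = 2970/46376 = 135/2108 ≈ 0.0640.

135/2108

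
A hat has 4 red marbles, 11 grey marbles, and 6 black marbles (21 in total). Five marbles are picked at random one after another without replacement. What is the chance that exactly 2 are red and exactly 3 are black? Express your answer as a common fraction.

40/6783

Unordered draws without replacement: count favorable combinations over C(21,5).
Favorable = C(4,2) · C(11,0) · C(6,3) = 120; total = C(21,5) = 20349.
P = 120/20349 = 40/6783 ≈ 0.0059.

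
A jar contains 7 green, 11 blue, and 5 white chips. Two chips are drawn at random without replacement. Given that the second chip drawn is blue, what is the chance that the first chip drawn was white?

5/22

P(first=white and the second chip drawn is blue) = (5/23)·(11/22) = 5/46.
P(the second chip drawn is blue) = Σ over first color = 7/46 + 5/23 + 5/46 = 11/23.
By Bayes, P(first=white | the second chip drawn is blue) = 5/46 / 11/23 = 5/22 ≈ 0.2273.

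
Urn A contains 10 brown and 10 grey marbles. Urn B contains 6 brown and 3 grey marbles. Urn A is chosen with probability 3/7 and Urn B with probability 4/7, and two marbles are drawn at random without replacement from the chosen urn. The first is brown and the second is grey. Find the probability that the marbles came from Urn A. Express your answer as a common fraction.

15/34

P(E | Urn A) = 5/19; P(E | Urn B) = 1/4.
P(E) = 3/7·5/19 + 4/7·1/4 = 34/133.
By Bayes' rule, P(Urn A | E) = 15/133 / 34/133 = 15/34 ≈ 0.4412.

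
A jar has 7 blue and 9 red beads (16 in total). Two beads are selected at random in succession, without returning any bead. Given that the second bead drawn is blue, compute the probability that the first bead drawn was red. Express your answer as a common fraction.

3/5

P(first=red and the second bead drawn is blue) = (9/16)·(7/15) = 21/80.
P(the second bead drawn is blue) = Σ over first color = 7/40 + 21/80 = 7/16.
By Bayes, P(first=red | the second bead drawn is blue) = 21/80 / 7/16 = 3/5 ≈ 0.6000.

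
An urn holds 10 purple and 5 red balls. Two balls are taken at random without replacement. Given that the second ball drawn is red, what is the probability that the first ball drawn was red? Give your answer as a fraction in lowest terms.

2/7

P(first=red and the second ball drawn is red) = (5/15)·(4/14) = 2/21.
P(the second ball drawn is red) = Σ over first color = 5/21 + 2/21 = 1/3.
By Bayes, P(first=red | the second ball drawn is red) = 2/21 / 1/3 = 2/7 ≈ 0.2857.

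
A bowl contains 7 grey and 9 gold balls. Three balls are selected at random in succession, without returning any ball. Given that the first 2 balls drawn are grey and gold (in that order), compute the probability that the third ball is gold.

4/7

After removing 1 grey, 1 gold, the bowl has 8 gold out of 14 remaining.
P(third is gold | given) = 8/14 = 4/7 ≈ 0.5714.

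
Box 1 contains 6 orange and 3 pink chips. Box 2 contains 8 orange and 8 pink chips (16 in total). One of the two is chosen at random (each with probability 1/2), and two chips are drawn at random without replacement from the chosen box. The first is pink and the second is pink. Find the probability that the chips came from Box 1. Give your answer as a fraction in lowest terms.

5/19

P(E | Box 1) = 1/12; P(E | Box 2) = 7/30.
P(E) = 1/2·1/12 + 1/2·7/30 = 19/120.
By Bayes' rule, P(Box 1 | E) = 1/24 / 19/120 = 5/19 ≈ 0.2632.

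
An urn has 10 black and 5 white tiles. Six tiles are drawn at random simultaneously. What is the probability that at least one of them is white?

137/143

Use the complement: P(at least one white) = 1 − P(no white).
P(none) = C(10,6)/C(15,6) = 210/5005.
So P = 1 − 210/5005 = 137/143 ≈ 0.9580.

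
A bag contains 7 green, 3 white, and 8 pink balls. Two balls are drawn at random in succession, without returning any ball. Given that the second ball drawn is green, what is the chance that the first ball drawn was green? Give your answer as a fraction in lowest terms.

6/17

P(first=green and the second ball drawn is green) = (7/18)·(6/17) = 7/51.
P(the second ball drawn is green) = Σ over first color = 7/51 + 7/102 + 28/153 = 7/18.
By Bayes, P(first=green | the second ball drawn is green) = 7/51 / 7/18 = 6/17 ≈ 0.3529.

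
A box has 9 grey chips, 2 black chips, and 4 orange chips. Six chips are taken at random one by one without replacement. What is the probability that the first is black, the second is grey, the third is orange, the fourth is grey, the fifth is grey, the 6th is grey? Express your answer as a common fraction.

24/3575

Multiply the conditional probability of each draw in order, without replacement, so each draw removes one from its color and from the total.
P = (2/15) · (9/14) · (4/13) · (8/12) · (7/11) · (6/10) = 24/3575 ≈ 0.0067.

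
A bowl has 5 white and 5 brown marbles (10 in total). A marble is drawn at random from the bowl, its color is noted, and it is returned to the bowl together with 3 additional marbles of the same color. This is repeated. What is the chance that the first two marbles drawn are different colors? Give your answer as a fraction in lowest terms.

Either brown then white, or white then brown; after the first draw the total is 13.
P = (5/10)·(5/13) + (5/10)·(5/13) = 5/13 ≈ 0.3846.

5/13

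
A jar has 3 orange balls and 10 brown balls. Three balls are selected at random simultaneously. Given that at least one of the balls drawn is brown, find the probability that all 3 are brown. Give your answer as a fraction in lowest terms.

8/19

P(all 3 brown) = C(10,3)/C(13,3) = 60/143; P(at least one brown) = 1 − C(3,3)/C(13,3) = 285/286.
Since 'all 3 brown' ⊆ 'at least one brown', P(all 3 | at least one) = 60/143 / 285/286 = 8/19 ≈ 0.4211.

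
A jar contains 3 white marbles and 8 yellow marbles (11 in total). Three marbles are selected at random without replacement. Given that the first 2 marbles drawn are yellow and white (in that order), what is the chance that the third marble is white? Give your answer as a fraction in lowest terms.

After removing 1 white, 1 yellow, the jar has 2 white out of 9 remaining.
P(third is white | given) = 2/9 ≈ 0.2222.

2/9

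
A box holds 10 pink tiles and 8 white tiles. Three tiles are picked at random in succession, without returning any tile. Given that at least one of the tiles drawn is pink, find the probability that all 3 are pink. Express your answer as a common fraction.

P(all 3 pink) = C(10,3)/C(18,3) = 5/34; P(at least one pink) = 1 − C(8,3)/C(18,3) = 95/102.
Since 'all 3 pink' ⊆ 'at least one pink', P(all 3 | at least one) = 5/34 / 95/102 = 3/19 ≈ 0.1579.

3/19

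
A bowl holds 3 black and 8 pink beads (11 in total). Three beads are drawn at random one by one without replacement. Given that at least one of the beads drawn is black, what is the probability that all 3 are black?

P(all 3 black) = C(3,3)/C(11,3) = 1/165; P(at least one black) = 1 − C(8,3)/C(11,3) = 109/165.
Since 'all 3 black' ⊆ 'at least one black', P(all 3 | at least one) = 1/165 / 109/165 = 1/109 ≈ 0.0092.

1/109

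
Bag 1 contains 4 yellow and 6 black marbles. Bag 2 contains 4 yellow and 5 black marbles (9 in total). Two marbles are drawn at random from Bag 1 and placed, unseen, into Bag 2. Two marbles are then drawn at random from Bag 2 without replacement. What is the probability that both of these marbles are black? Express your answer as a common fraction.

49/165

Condition on how many of the transferred marbles are black (from Bag 1: 6 black of 10; then Bag 2 has 11 total).
  0 black: C(6,0)C(4,2)/C(10,2) = 2/15; then P = C(5,2)/C(11,2) = 2/11
  1 black: C(6,1)C(4,1)/C(10,2) = 8/15; then P = C(6,2)/C(11,2) = 3/11
  2 black: C(6,2)C(4,0)/C(10,2) = 1/3; then P = C(7,2)/C(11,2) = 21/55
P(both black) = 49/165 ≈ 0.2970.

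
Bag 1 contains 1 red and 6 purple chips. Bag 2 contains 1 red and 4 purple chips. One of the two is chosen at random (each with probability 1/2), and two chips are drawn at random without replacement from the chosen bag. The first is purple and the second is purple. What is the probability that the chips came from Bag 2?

21/46

P(E | Bag 1) = 5/7; P(E | Bag 2) = 3/5.
P(E) = 1/2·5/7 + 1/2·3/5 = 23/35.
By Bayes' rule, P(Bag 2 | E) = 3/10 / 23/35 = 21/46 ≈ 0.4565.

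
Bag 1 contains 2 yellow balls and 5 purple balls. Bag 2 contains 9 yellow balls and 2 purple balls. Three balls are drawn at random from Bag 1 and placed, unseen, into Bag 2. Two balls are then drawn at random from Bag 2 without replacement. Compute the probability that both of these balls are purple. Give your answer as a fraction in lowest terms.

47/637

Condition on how many of the transferred balls are purple (from Bag 1: 5 purple of 7; then Bag 2 has 14 total).
  1 purple: C(5,1)C(2,2)/C(7,3) = 1/7; then P = C(3,2)/C(14,2) = 3/91
  2 purple: C(5,2)C(2,1)/C(7,3) = 4/7; then P = C(4,2)/C(14,2) = 6/91
  3 purple: C(5,3)C(2,0)/C(7,3) = 2/7; then P = C(5,2)/C(14,2) = 10/91
P(both purple) = 47/637 ≈ 0.0738.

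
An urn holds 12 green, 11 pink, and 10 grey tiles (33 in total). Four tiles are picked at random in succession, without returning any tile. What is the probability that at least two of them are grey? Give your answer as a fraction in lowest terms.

Sum the hypergeometric tail for j = 2,…,4 grey tiles.
Favorable = C(10,2)·C(23,2) + C(10,3)·C(23,1) + C(10,4)·C(23,0) = 14355; total = C(33,4) = 40920.
P = 14355/40920 = 87/248 ≈ 0.3508.

87/248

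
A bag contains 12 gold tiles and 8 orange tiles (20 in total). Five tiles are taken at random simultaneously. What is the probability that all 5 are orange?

7/1938

Unordered draws without replacement: count favorable combinations over C(20,5).
Favorable = C(12,0) · C(8,5) = 56; total = C(20,5) = 15504.
P = 56/15504 = 7/1938 ≈ 0.0036.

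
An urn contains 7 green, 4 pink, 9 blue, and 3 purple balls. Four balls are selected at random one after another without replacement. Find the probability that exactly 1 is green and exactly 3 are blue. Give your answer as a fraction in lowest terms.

84/1265

Unordered draws without replacement: count favorable combinations over C(23,4).
Favorable = C(7,1) · C(4,0) · C(9,3) · C(3,0) = 588; total = C(23,4) = 8855.
P = 588/8855 = 84/1265 ≈ 0.0664.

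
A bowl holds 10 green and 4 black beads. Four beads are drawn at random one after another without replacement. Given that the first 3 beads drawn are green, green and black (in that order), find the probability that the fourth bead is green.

After removing 2 green, 1 black, the bowl has 8 green out of 11 remaining.
P(fourth is green | given) = 8/11 ≈ 0.7273.

8/11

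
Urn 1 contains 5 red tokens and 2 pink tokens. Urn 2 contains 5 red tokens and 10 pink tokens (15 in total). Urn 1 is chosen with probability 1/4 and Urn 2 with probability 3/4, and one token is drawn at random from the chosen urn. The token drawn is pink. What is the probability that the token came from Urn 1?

P(pink | Urn 1) = 2/7; P(pink | Urn 2) = 2/3.
P(pink) = 1/4·2/7 + 3/4·2/3 = 4/7.
By Bayes' rule, P(Urn 1 | pink) = 1/14 / 4/7 = 1/8 ≈ 0.1250.

1/8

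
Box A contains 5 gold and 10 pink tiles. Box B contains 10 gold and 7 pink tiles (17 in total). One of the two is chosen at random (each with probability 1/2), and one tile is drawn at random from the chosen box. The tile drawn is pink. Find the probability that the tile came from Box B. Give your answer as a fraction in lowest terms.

21/55

P(pink | Box A) = 2/3; P(pink | Box B) = 7/17.
P(pink) = 1/2·2/3 + 1/2·7/17 = 55/102.
By Bayes' rule, P(Box B | pink) = 7/34 / 55/102 = 21/55 ≈ 0.3818.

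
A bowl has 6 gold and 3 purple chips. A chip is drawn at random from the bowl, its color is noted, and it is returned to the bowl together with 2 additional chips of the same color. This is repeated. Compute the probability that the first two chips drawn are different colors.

4/11

Either purple then gold, or gold then purple; after the first draw the total is 11.
P = (3/9)·(6/11) + (6/9)·(3/11) = 4/11 ≈ 0.3636.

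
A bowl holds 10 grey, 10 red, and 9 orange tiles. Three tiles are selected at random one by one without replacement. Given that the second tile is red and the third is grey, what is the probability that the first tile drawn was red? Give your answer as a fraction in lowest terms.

P(first=red and the second tile is red and the third is grey) = (10/29)·(9/28)·(10/27) = 25/609.
P(E) = Σ over first color = 25/609 + 25/609 + 25/609 = 25/203.
By Bayes, P(first=red | E) = 25/609 / 25/203 = 1/3 ≈ 0.3333.

1/3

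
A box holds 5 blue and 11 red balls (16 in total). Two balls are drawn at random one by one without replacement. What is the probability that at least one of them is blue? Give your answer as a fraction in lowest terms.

13/24

Use the complement: P(at least one blue) = 1 − P(no blue).
P(none) = C(11,2)/C(16,2) = 55/120.
So P = 1 − 55/120 = 13/24 ≈ 0.5417.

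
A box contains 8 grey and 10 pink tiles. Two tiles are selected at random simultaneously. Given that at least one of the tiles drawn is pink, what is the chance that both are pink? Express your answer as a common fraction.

9/25

P(both pink) = C(10,2)/C(18,2) = 5/17; P(at least one pink) = 1 − C(8,2)/C(18,2) = 125/153.
Since 'both pink' ⊆ 'at least one pink', P(both | at least one) = 5/17 / 125/153 = 9/25 ≈ 0.3600.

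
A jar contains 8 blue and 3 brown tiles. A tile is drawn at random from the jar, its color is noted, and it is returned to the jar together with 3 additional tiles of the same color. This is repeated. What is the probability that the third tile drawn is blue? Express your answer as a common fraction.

8/11

Sum over the four possibilities for the first two draws (blue/not-blue each), tracking how the blue count and total change by +3 per draw.
P(third is blue) = 8/11 ≈ 0.7273. (In a Pólya urn every draw has the same marginal probability 8/11.)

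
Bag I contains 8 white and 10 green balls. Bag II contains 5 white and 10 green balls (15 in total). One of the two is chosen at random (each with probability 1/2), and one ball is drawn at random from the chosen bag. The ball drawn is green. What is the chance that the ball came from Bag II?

P(green | Bag I) = 5/9; P(green | Bag II) = 2/3.
P(green) = 1/2·5/9 + 1/2·2/3 = 11/18.
By Bayes' rule, P(Bag II | green) = 1/3 / 11/18 = 6/11 ≈ 0.5455.

6/11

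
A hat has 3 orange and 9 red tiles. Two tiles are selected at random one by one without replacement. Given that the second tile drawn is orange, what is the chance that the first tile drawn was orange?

P(first=orange and the second tile drawn is orange) = (3/12)·(2/11) = 1/22.
P(the second tile drawn is orange) = Σ over first color = 1/22 + 9/44 = 1/4.
By Bayes, P(first=orange | the second tile drawn is orange) = 1/22 / 1/4 = 2/11 ≈ 0.1818.

2/11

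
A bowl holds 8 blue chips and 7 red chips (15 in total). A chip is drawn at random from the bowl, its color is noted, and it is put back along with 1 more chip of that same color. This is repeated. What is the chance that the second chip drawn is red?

Condition on the first draw. If first is red (prob 7/15), second-red has prob (8)/(16); if not (prob 8/15), it has prob 7/(16).
P = (7/15)·(8/16) + (8/15)·(7/16) = 7/15 ≈ 0.4667.

7/15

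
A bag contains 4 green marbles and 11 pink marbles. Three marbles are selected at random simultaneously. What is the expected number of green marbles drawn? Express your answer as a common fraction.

4/5

By linearity of expectation, E[X] = Σ P(draw i is green); by symmetry each draw (even without replacement) has P(green) = 4/15.
E[X] = 3 · 4/15 = 4/5 ≈ 0.8000.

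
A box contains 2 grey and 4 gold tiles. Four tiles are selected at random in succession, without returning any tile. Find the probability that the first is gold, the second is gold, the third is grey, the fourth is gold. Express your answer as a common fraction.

2/15

Multiply the conditional probability of each draw in order, without replacement, so each draw removes one from its color and from the total.
P = (4/6) · (3/5) · (2/4) · (2/3) = 2/15 ≈ 0.1333.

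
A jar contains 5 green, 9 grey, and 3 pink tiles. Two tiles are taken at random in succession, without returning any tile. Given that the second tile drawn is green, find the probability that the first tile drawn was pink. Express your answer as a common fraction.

P(first=pink and the second tile drawn is green) = (3/17)·(5/16) = 15/272.
P(the second tile drawn is green) = Σ over first color = 5/68 + 45/272 + 15/272 = 5/17.
By Bayes, P(first=pink | the second tile drawn is green) = 15/272 / 5/17 = 3/16 ≈ 0.1875.

3/16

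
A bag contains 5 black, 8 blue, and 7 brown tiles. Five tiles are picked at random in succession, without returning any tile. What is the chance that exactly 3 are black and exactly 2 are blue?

35/1938

Unordered draws without replacement: count favorable combinations over C(20,5).
Favorable = C(5,3) · C(8,2) · C(7,0) = 280; total = C(20,5) = 15504.
P = 280/15504 = 35/1938 ≈ 0.0181.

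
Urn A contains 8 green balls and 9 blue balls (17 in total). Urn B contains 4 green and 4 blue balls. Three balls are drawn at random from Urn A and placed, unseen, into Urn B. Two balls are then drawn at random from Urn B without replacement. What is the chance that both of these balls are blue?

447/1870

Condition on how many of the transferred balls are blue (from Urn A: 9 blue of 17; then Urn B has 11 total).
  0 blue: C(9,0)C(8,3)/C(17,3) = 7/85; then P = C(4,2)/C(11,2) = 6/55
  1 blue: C(9,1)C(8,2)/C(17,3) = 63/170; then P = C(5,2)/C(11,2) = 2/11
  2 blue: C(9,2)C(8,1)/C(17,3) = 36/85; then P = C(6,2)/C(11,2) = 3/11
  3 blue: C(9,3)C(8,0)/C(17,3) = 21/170; then P = C(7,2)/C(11,2) = 21/55
P(both blue) = 447/1870 ≈ 0.2390.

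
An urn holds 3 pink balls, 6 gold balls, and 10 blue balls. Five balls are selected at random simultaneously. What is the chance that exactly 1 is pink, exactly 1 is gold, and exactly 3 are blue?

Unordered draws without replacement: count favorable combinations over C(19,5).
Favorable = C(3,1) · C(6,1) · C(10,3) = 2160; total = C(19,5) = 11628.
P = 2160/11628 = 60/323 ≈ 0.1858.

60/323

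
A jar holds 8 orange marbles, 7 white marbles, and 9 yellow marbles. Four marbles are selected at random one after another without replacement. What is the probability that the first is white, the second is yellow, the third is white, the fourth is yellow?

3/253

Multiply the conditional probability of each draw in order, without replacement, so each draw removes one from its color and from the total.
P = (7/24) · (9/23) · (6/22) · (8/21) = 3/253 ≈ 0.0119.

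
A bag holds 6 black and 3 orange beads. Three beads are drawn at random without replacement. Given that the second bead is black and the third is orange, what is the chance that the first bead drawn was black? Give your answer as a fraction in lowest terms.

P(first=black and the second bead is black and the third is orange) = (6/9)·(5/8)·(3/7) = 5/28.
P(E) = Σ over first color = 5/28 + 1/14 = 1/4.
By Bayes, P(first=black | E) = 5/28 / 1/4 = 5/7 ≈ 0.7143.

5/7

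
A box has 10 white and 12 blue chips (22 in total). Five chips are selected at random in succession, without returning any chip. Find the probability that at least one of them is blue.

Use the complement: P(at least one blue) = 1 − P(no blue).
P(none) = C(10,5)/C(22,5) = 252/26334.
So P = 1 − 252/26334 = 207/209 ≈ 0.9904.

207/209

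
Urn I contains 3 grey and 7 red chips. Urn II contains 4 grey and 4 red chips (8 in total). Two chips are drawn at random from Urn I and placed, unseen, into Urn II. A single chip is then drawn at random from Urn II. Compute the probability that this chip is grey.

Condition on how many of the transferred chips are grey (from Urn I: 3 grey of 10; then Urn II has 10 total).
  0 grey: C(3,0)C(7,2)/C(10,2) = 7/15; then P = 4/10
  1 grey: C(3,1)C(7,1)/C(10,2) = 7/15; then P = 5/10
  2 grey: C(3,2)C(7,0)/C(10,2) = 1/15; then P = 6/10
P(grey from Urn II) = 23/50 ≈ 0.4600.

23/50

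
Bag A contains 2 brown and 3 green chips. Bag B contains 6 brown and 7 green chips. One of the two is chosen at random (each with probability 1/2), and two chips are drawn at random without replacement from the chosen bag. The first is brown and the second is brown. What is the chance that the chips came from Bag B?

P(E | Bag A) = 1/10; P(E | Bag B) = 5/26.
P(E) = 1/2·1/10 + 1/2·5/26 = 19/130.
By Bayes' rule, P(Bag B | E) = 5/52 / 19/130 = 25/38 ≈ 0.6579.

25/38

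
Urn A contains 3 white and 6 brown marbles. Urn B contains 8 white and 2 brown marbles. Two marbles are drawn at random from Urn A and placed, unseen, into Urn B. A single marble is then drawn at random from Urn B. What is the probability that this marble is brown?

Condition on how many of the transferred marbles are brown (from Urn A: 6 brown of 9; then Urn B has 12 total).
  0 brown: C(6,0)C(3,2)/C(9,2) = 1/12; then P = 2/12
  1 brown: C(6,1)C(3,1)/C(9,2) = 1/2; then P = 3/12
  2 brown: C(6,2)C(3,0)/C(9,2) = 5/12; then P = 4/12
P(brown from Urn B) = 5/18 ≈ 0.2778.

5/18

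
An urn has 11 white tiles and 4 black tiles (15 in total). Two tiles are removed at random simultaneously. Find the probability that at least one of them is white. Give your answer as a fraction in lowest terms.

33/35

Use the complement: P(at least one white) = 1 − P(no white).
P(none) = C(4,2)/C(15,2) = 6/105.
So P = 1 − 6/105 = 33/35 ≈ 0.9429.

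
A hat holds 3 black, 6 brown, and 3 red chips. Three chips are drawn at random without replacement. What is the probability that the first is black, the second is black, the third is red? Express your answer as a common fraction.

Multiply the conditional probability of each draw in order, without replacement, so each draw removes one from its color and from the total.
P = (3/12) · (2/11) · (3/10) = 3/220 ≈ 0.0136.

3/220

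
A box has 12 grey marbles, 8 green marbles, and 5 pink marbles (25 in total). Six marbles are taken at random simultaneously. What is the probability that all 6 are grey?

Unordered draws without replacement: count favorable combinations over C(25,6).
Favorable = C(12,6) · C(8,0) · C(5,0) = 924; total = C(25,6) = 177100.
P = 924/177100 = 3/575 ≈ 0.0052.

3/575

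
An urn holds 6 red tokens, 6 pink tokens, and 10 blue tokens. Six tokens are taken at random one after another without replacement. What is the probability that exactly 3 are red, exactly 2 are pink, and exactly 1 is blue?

Unordered draws without replacement: count favorable combinations over C(22,6).
Favorable = C(6,3) · C(6,2) · C(10,1) = 3000; total = C(22,6) = 74613.
P = 3000/74613 = 1000/24871 ≈ 0.0402.

1000/24871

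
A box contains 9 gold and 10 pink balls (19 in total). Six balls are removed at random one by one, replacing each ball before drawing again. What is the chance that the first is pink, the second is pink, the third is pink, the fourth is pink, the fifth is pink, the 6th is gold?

Multiply the conditional probability of each draw in order, with replacement (the composition resets each draw).
P = (10/19) · (10/19) · (10/19) · (10/19) · (10/19) · (9/19) = 900000/47045881 ≈ 0.0191.

900000/47045881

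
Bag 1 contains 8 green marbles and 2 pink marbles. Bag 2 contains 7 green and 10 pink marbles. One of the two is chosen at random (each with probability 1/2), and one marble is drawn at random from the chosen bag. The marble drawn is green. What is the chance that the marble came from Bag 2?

P(green | Bag 1) = 4/5; P(green | Bag 2) = 7/17.
P(green) = 1/2·4/5 + 1/2·7/17 = 103/170.
By Bayes' rule, P(Bag 2 | green) = 7/34 / 103/170 = 35/103 ≈ 0.3398.

35/103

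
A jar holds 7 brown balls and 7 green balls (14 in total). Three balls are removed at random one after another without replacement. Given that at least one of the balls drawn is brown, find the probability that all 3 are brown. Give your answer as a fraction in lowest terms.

5/47

P(all 3 brown) = C(7,3)/C(14,3) = 5/52; P(at least one brown) = 1 − C(7,3)/C(14,3) = 47/52.
Since 'all 3 brown' ⊆ 'at least one brown', P(all 3 | at least one) = 5/52 / 47/52 = 5/47 ≈ 0.1064.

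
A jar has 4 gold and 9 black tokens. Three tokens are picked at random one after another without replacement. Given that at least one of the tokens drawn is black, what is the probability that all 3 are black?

P(all 3 black) = C(9,3)/C(13,3) = 42/143; P(at least one black) = 1 − C(4,3)/C(13,3) = 141/143.
Since 'all 3 black' ⊆ 'at least one black', P(all 3 | at least one) = 42/143 / 141/143 = 14/47 ≈ 0.2979.

14/47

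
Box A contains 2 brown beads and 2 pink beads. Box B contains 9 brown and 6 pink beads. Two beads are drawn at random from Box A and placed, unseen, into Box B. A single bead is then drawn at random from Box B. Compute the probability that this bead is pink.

7/17

Condition on how many of the transferred beads are pink (from Box A: 2 pink of 4; then Box B has 17 total).
  0 pink: C(2,0)C(2,2)/C(4,2) = 1/6; then P = 6/17
  1 pink: C(2,1)C(2,1)/C(4,2) = 2/3; then P = 7/17
  2 pink: C(2,2)C(2,0)/C(4,2) = 1/6; then P = 8/17
P(pink from Box B) = 7/17 ≈ 0.4118.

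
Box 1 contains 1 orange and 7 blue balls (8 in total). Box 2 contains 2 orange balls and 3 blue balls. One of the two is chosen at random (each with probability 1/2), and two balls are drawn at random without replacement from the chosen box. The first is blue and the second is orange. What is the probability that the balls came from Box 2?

12/17

P(E | Box 1) = 1/8; P(E | Box 2) = 3/10.
P(E) = 1/2·1/8 + 1/2·3/10 = 17/80.
By Bayes' rule, P(Box 2 | E) = 3/20 / 17/80 = 12/17 ≈ 0.7059.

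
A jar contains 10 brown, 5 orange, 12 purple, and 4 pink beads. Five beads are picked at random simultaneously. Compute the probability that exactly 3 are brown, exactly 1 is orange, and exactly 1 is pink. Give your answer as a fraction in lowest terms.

800/56637

Unordered draws without replacement: count favorable combinations over C(31,5).
Favorable = C(10,3) · C(5,1) · C(12,0) · C(4,1) = 2400; total = C(31,5) = 169911.
P = 2400/169911 = 800/56637 ≈ 0.0141.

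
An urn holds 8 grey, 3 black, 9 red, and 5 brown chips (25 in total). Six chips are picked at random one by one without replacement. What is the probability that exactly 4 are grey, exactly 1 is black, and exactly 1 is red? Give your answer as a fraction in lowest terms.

27/2530

Unordered draws without replacement: count favorable combinations over C(25,6).
Favorable = C(8,4) · C(3,1) · C(9,1) · C(5,0) = 1890; total = C(25,6) = 177100.
P = 1890/177100 = 27/2530 ≈ 0.0107.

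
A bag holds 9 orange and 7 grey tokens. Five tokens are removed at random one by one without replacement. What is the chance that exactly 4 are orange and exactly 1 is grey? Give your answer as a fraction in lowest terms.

Unordered draws without replacement: count favorable combinations over C(16,5).
Favorable = C(9,4) · C(7,1) = 882; total = C(16,5) = 4368.
P = 882/4368 = 21/104 ≈ 0.2019.

21/104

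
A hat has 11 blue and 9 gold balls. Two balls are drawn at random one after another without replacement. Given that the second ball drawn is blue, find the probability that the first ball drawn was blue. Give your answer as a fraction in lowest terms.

P(first=blue and the second ball drawn is blue) = (11/20)·(10/19) = 11/38.
P(the second ball drawn is blue) = Σ over first color = 11/38 + 99/380 = 11/20.
By Bayes, P(first=blue | the second ball drawn is blue) = 11/38 / 11/20 = 10/19 ≈ 0.5263.

10/19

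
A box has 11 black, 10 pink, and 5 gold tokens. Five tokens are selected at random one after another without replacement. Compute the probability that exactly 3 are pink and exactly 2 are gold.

Unordered draws without replacement: count favorable combinations over C(26,5).
Favorable = C(11,0) · C(10,3) · C(5,2) = 1200; total = C(26,5) = 65780.
P = 1200/65780 = 60/3289 ≈ 0.0182.

60/3289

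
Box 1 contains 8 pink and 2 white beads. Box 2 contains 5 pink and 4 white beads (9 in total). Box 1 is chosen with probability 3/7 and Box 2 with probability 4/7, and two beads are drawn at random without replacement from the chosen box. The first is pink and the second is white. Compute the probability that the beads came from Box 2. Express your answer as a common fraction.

P(E | Box 1) = 8/45; P(E | Box 2) = 5/18.
P(E) = 3/7·8/45 + 4/7·5/18 = 74/315.
By Bayes' rule, P(Box 2 | E) = 10/63 / 74/315 = 25/37 ≈ 0.6757.

25/37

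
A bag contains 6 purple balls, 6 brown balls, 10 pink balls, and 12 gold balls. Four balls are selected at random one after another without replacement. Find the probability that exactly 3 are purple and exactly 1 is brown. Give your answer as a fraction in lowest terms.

Unordered draws without replacement: count favorable combinations over C(34,4).
Favorable = C(6,3) · C(6,1) · C(10,0) · C(12,0) = 120; total = C(34,4) = 46376.
P = 120/46376 = 15/5797 ≈ 0.0026.

15/5797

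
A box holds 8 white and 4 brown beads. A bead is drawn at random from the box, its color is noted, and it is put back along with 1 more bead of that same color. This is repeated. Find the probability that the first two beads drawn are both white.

6/13

After a white draw the box holds 9 white out of 13.
P = (8/12)·(9/13) = 6/13 ≈ 0.4615.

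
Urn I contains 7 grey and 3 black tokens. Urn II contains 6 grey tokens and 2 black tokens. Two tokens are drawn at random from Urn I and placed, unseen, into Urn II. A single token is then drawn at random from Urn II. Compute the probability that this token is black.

Condition on how many of the transferred tokens are black (from Urn I: 3 black of 10; then Urn II has 10 total).
  0 black: C(3,0)C(7,2)/C(10,2) = 7/15; then P = 2/10
  1 black: C(3,1)C(7,1)/C(10,2) = 7/15; then P = 3/10
  2 black: C(3,2)C(7,0)/C(10,2) = 1/15; then P = 4/10
P(black from Urn II) = 13/50 ≈ 0.2600.

13/50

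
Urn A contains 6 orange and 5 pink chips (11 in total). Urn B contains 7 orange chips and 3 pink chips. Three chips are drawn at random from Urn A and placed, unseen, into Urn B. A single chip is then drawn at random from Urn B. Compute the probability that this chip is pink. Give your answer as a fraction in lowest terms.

Condition on how many of the transferred chips are pink (from Urn A: 5 pink of 11; then Urn B has 13 total).
  0 pink: C(5,0)C(6,3)/C(11,3) = 4/33; then P = 3/13
  1 pink: C(5,1)C(6,2)/C(11,3) = 5/11; then P = 4/13
  2 pink: C(5,2)C(6,1)/C(11,3) = 4/11; then P = 5/13
  3 pink: C(5,3)C(6,0)/C(11,3) = 2/33; then P = 6/13
P(pink from Urn B) = 48/143 ≈ 0.3357.

48/143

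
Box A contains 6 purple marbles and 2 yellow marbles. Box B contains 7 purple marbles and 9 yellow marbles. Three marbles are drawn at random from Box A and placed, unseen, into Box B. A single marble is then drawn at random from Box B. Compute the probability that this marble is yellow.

Condition on how many of the transferred marbles are yellow (from Box A: 2 yellow of 8; then Box B has 19 total).
  0 yellow: C(2,0)C(6,3)/C(8,3) = 5/14; then P = 9/19
  1 yellow: C(2,1)C(6,2)/C(8,3) = 15/28; then P = 10/19
  2 yellow: C(2,2)C(6,1)/C(8,3) = 3/28; then P = 11/19
P(yellow from Box B) = 39/76 ≈ 0.5132.

39/76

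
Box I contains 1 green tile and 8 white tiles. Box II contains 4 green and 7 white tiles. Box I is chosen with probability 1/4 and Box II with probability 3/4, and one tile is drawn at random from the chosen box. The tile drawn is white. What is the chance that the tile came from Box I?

88/277

P(white | Box I) = 8/9; P(white | Box II) = 7/11.
P(white) = 1/4·8/9 + 3/4·7/11 = 277/396.
By Bayes' rule, P(Box I | white) = 2/9 / 277/396 = 88/277 ≈ 0.3177.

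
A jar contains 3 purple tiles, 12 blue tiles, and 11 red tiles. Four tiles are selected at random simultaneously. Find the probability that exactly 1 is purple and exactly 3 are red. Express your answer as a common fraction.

99/2990

Unordered draws without replacement: count favorable combinations over C(26,4).
Favorable = C(3,1) · C(12,0) · C(11,3) = 495; total = C(26,4) = 14950.
P = 495/14950 = 99/2990 ≈ 0.0331.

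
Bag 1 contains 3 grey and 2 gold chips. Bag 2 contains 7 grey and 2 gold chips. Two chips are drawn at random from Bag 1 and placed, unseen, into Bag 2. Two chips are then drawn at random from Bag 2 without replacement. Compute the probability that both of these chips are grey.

27/50

Condition on how many of the transferred chips are grey (from Bag 1: 3 grey of 5; then Bag 2 has 11 total).
  0 grey: C(3,0)C(2,2)/C(5,2) = 1/10; then P = C(7,2)/C(11,2) = 21/55
  1 grey: C(3,1)C(2,1)/C(5,2) = 3/5; then P = C(8,2)/C(11,2) = 28/55
  2 grey: C(3,2)C(2,0)/C(5,2) = 3/10; then P = C(9,2)/C(11,2) = 36/55
P(both grey) = 27/50 ≈ 0.5400.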